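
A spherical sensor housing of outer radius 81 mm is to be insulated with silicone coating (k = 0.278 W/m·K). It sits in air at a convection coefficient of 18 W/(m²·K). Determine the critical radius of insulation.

For a sphere r_cr = 2k/h = 2×0.278/18
r_cr = 30.9 mm; since the bare radius (81 mm) is above r_cr, any added insulation will reduce heat loss.

r_cr ≈ 30.9 mm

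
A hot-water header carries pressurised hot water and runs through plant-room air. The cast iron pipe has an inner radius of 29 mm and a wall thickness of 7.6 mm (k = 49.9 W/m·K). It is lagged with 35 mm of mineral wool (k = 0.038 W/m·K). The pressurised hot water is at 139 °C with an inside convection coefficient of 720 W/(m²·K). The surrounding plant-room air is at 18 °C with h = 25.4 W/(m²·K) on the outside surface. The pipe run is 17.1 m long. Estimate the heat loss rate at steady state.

Q ≈ 712 W

Radial resistances (cylindrical: R_cond = ln(r_o/r_i)/(2πkL), R_conv = 1/(h·2πrL)):
R_inner film = 1/(h_i·2πr₁L) = 1/(720×2π×0.029×17.1) = 4.458×10^-4 K/W
R_cast iron pipe wall = ln(36.6/29)/(2π×49.9×17.1) = 4.341×10^-5 K/W
R_mineral wool = ln(71.6/36.6)/(2π×0.038×17.1) = 0.1644 K/W
R_outer film = 1/(h_o·2πr_oL) = 1/(25.4×2π×0.0716×17.1) = 0.005118 K/W
R_total = 0.17 K/W
Q = ΔT/R_total = 121/0.17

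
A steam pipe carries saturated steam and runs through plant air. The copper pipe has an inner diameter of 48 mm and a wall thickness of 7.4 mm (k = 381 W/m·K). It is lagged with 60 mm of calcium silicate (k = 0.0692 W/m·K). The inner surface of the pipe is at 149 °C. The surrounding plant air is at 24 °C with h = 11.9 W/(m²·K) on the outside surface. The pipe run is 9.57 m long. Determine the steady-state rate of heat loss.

Q ≈ 459 W

Cylindrical conduction, so R = ln(r₂/r₁)/(2πkL) per layer, in series:
R_copper pipe wall = ln(31.4/24)/(2π×381×9.57) = 1.173×10^-5 K/W
R_calcium silicate = ln(91.4/31.4)/(2π×0.0692×9.57) = 0.2568 K/W
R_outer film = 1/(h_o·2πr_oL) = 1/(11.9×2π×0.0914×9.57) = 0.01529 K/W
R_total = 0.2721 K/W
Q = ΔT/R_total = 125/0.2721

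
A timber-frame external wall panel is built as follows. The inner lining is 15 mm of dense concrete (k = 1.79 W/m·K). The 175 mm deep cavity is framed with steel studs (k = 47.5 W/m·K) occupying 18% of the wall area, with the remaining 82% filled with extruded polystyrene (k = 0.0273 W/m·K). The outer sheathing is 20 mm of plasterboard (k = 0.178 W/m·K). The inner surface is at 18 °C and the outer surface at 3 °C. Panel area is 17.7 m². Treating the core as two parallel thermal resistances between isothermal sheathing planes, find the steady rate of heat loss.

Sheathing layers in series; stud and cavity paths in parallel between them.
R_inner = 0.015/(1.79×17.7) = 4.734×10^-4 K/W
R_stud  = 0.175/(47.5×0.18×17.7) = 0.001156 K/W
R_cav   = 0.175/(0.0273×0.82×17.7) = 0.4417 K/W
1/R_core = 1/R_stud + 1/R_cav → R_core = 0.001153 K/W
R_outer = 0.02/(0.178×17.7) = 0.006348 K/W
R_total = 0.007975 K/W
Q = ΔT/R_total = 15/0.007975

Q ≈ 1880 W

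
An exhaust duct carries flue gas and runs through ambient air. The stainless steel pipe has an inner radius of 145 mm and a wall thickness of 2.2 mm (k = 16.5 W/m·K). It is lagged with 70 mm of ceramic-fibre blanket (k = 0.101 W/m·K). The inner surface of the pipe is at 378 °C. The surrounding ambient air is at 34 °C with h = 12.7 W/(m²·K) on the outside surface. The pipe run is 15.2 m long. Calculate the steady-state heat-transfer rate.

Q ≈ 7790 W

Radial resistances (cylindrical: R_cond = ln(r_o/r_i)/(2πkL), R_conv = 1/(h·2πrL)):
R_stainless steel pipe wall = ln(147.2/145)/(2π×16.5×15.2) = 9.556×10^-6 K/W
R_ceramic-fibre blanket = ln(217.2/147.2)/(2π×0.101×15.2) = 0.04033 K/W
R_outer film = 1/(h_o·2πr_oL) = 1/(12.7×2π×0.2172×15.2) = 0.003796 K/W
R_total = 0.04414 K/W
Q = ΔT/R_total = 344/0.04414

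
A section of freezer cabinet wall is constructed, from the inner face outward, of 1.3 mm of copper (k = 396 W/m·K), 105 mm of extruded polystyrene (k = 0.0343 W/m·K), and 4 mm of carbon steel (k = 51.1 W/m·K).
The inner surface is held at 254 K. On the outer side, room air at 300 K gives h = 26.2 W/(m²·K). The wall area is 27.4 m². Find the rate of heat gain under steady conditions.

Thermal resistances in series:
R_copper = L/(kA) = 0.0013/(396×27.4) = 1.198×10^-7 K/W
R_extruded polystyrene = L/(kA) = 0.105/(0.0343×27.4) = 0.1117 K/W
R_carbon steel = L/(kA) = 0.004/(51.1×27.4) = 2.857×10^-6 K/W
R_outer film = 1/(h_o·A) = 1/(26.2×27.4) = 0.001393 K/W
R_total = 0.1131 K/W
Q = ΔT / R_total = 46 / 0.1131

Q ≈ 407 W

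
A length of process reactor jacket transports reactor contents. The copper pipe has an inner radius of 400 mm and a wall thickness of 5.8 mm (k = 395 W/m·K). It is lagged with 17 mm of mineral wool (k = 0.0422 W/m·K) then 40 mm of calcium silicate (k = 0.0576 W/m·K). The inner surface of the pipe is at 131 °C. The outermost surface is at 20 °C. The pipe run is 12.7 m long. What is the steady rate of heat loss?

Q ≈ 3480 W

Treating each annulus and film as a series resistance:
R_copper pipe wall = ln(405.8/400)/(2π×395×12.7) = 4.567×10^-7 K/W
R_mineral wool = ln(422.8/405.8)/(2π×0.0422×12.7) = 0.01219 K/W
R_calcium silicate = ln(462.8/422.8)/(2π×0.0576×12.7) = 0.01967 K/W
R_total = 0.03185 K/W
Q = ΔT/R_total = 111/0.03185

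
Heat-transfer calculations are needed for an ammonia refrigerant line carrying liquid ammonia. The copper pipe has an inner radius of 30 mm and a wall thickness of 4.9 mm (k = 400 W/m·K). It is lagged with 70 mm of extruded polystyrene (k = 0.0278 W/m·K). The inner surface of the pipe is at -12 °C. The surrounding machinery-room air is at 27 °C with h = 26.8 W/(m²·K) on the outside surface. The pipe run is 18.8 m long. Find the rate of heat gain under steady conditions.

Per-layer cylindrical resistances, series-summed:
R_copper pipe wall = ln(34.9/30)/(2π×400×18.8) = 3.202×10^-6 K/W
R_extruded polystyrene = ln(104.9/34.9)/(2π×0.0278×18.8) = 0.3351 K/W
R_outer film = 1/(h_o·2πr_oL) = 1/(26.8×2π×0.1049×18.8) = 0.003011 K/W
R_total = 0.3381 K/W
Q = ΔT/R_total = 39/0.3381

Q ≈ 115 W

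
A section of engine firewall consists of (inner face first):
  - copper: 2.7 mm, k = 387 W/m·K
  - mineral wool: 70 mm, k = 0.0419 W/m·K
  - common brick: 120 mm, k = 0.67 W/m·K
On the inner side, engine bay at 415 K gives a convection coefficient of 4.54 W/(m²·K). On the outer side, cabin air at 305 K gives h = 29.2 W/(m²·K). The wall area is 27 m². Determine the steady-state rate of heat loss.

Q ≈ 1410 W

Series thermal resistances:
R_inner film = 1/(h_i·A) = 1/(4.54×27) = 0.008158 K/W
R_copper = L/(kA) = 0.0027/(387×27) = 2.584×10^-7 K/W
R_mineral wool = L/(kA) = 0.07/(0.0419×27) = 0.06188 K/W
R_common brick = L/(kA) = 0.12/(0.67×27) = 0.006633 K/W
R_outer film = 1/(h_o·A) = 1/(29.2×27) = 0.001268 K/W
R_total = 0.07794 K/W
Q = ΔT / R_total = 110 / 0.07794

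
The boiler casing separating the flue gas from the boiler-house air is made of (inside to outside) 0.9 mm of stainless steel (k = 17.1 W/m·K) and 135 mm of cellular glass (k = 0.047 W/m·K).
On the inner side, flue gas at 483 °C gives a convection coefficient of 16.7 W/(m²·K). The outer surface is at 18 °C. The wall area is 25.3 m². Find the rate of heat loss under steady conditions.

Using the resistance-network approach (series):
R_inner film = 1/(h_i·A) = 1/(16.7×25.3) = 0.002367 K/W
R_stainless steel = L/(kA) = 0.0009/(17.1×25.3) = 2.08×10^-6 K/W
R_cellular glass = L/(kA) = 0.135/(0.047×25.3) = 0.1135 K/W
R_total = 0.1159 K/W
Q = ΔT / R_total = 465 / 0.1159

Q ≈ 4010 W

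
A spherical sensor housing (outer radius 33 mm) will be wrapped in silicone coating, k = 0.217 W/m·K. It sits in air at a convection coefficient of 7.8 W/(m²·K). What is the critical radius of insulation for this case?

r_cr ≈ 55.6 mm

For a sphere r_cr = 2k/h = 2×0.217/7.8
r_cr = 55.6 mm; since the bare radius (33 mm) is below r_cr, adding a thin layer of insulation will *increase* heat loss.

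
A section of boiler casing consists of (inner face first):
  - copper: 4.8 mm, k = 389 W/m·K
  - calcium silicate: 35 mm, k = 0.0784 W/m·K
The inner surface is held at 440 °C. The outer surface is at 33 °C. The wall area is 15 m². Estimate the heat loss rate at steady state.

Series thermal resistances:
R_copper = L/(kA) = 0.0048/(389×15) = 8.226×10^-7 K/W
R_calcium silicate = L/(kA) = 0.035/(0.0784×15) = 0.02976 K/W
R_total = 0.02976 K/W
Q = ΔT / R_total = 407 / 0.02976

Q ≈ 13700 W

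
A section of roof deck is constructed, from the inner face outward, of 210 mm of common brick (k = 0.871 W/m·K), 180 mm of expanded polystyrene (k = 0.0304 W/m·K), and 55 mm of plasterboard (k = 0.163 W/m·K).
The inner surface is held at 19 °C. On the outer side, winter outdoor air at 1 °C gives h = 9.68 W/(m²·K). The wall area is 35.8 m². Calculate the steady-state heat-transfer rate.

Thermal resistances in series:
R_common brick = L/(kA) = 0.21/(0.871×35.8) = 0.006735 K/W
R_expanded polystyrene = L/(kA) = 0.18/(0.0304×35.8) = 0.1654 K/W
R_plasterboard = L/(kA) = 0.055/(0.163×35.8) = 0.009425 K/W
R_outer film = 1/(h_o·A) = 1/(9.68×35.8) = 0.002886 K/W
R_total = 0.1844 K/W
Q = ΔT / R_total = 18 / 0.1844

Q ≈ 97.6 W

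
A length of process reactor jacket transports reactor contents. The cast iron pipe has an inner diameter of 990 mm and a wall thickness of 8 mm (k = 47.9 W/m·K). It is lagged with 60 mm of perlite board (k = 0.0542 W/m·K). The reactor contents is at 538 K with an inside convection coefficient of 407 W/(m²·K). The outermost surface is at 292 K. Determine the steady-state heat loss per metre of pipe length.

q′ ≈ 742 W/m

Per-layer cylindrical resistances, series-summed:
R_inner film = 1/(h_i·2πr₁L) = 1/(407×2π×0.495×1) = 7.9×10^-4 K/W
R_cast iron pipe wall = ln(503/495)/(2π×47.9×1) = 5.327×10^-5 K/W
R_perlite board = ln(563/503)/(2π×0.0542×1) = 0.3309 K/W
R_total = 0.3317 K/W
Q = ΔT/R_total = 246/0.3317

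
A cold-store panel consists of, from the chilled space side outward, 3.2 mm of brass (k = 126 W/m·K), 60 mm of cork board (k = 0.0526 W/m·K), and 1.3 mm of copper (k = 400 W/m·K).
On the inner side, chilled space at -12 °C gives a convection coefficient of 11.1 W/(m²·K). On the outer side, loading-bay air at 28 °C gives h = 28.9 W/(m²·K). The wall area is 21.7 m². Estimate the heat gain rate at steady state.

Model the wall as resistances in series:
R_inner film = 1/(h_i·A) = 1/(11.1×21.7) = 0.004152 K/W
R_brass = L/(kA) = 0.0032/(126×21.7) = 1.17×10^-6 K/W
R_cork board = L/(kA) = 0.06/(0.0526×21.7) = 0.05257 K/W
R_copper = L/(kA) = 0.0013/(400×21.7) = 1.498×10^-7 K/W
R_outer film = 1/(h_o·A) = 1/(28.9×21.7) = 0.001595 K/W
R_total = 0.05831 K/W
Q = ΔT / R_total = 40 / 0.05831

Q ≈ 686 W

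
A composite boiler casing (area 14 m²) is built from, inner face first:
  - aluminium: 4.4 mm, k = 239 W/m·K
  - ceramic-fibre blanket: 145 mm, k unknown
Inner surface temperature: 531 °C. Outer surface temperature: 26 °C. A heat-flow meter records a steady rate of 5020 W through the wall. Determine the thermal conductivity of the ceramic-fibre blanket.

Using the resistance-network approach (series):
R_aluminium = L/(kA) = 0.0044/(239×14) = 1.315×10^-6 K/W
Sum of known resistances R_other = 1.315×10^-6 K/W
Total R = ΔT/Q = 505/5020 = 0.1006 K/W
R_ceramic-fibre blanket = R_total − R_other = 0.1006 K/W
k = L/(R·A) = 0.145/(0.1006×14)

k ≈ 0.103 W/(m·K)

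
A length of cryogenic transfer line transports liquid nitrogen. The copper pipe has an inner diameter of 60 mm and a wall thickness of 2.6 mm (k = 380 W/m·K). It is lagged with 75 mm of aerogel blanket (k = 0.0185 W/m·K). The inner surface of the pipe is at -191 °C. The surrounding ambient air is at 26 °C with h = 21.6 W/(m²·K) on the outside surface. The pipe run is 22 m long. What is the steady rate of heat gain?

Q ≈ 462 W

Per-layer cylindrical resistances, series-summed:
R_copper pipe wall = ln(32.6/30)/(2π×380×22) = 1.582×10^-6 K/W
R_aerogel blanket = ln(107.6/32.6)/(2π×0.0185×22) = 0.4669 K/W
R_outer film = 1/(h_o·2πr_oL) = 1/(21.6×2π×0.1076×22) = 0.003113 K/W
R_total = 0.4701 K/W
Q = ΔT/R_total = 217/0.4701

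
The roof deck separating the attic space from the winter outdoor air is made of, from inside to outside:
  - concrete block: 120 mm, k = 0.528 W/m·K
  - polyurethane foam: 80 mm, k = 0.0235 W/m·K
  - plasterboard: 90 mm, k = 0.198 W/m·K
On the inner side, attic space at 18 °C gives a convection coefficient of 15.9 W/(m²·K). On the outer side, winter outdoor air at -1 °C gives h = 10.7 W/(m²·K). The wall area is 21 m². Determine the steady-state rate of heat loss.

Q ≈ 94 W

Series thermal resistances:
R_inner film = 1/(h_i·A) = 1/(15.9×21) = 0.002995 K/W
R_concrete block = L/(kA) = 0.12/(0.528×21) = 0.01082 K/W
R_polyurethane foam = L/(kA) = 0.08/(0.0235×21) = 0.1621 K/W
R_plasterboard = L/(kA) = 0.09/(0.198×21) = 0.02165 K/W
R_outer film = 1/(h_o·A) = 1/(10.7×21) = 0.00445 K/W
R_total = 0.202 K/W
Q = ΔT / R_total = 19 / 0.202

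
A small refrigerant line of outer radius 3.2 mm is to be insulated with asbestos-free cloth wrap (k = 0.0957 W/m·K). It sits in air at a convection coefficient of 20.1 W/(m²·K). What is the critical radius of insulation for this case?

For a cylinder r_cr = k/h = 0.0957/20.1
r_cr = 4.76 mm; since the bare radius (3.2 mm) is below r_cr, adding a thin layer of insulation will *increase* heat loss.

r_cr ≈ 4.76 mm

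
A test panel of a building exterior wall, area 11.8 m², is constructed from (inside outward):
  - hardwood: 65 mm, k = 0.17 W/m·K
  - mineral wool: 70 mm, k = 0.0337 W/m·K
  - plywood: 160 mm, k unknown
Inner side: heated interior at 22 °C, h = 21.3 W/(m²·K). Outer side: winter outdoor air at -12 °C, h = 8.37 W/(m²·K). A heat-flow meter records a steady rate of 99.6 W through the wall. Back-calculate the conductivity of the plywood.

Using the resistance-network approach (series):
R_inner film = 1/(h_i·A) = 1/(21.3×11.8) = 0.003979 K/W
R_hardwood = L/(kA) = 0.065/(0.17×11.8) = 0.0324 K/W
R_mineral wool = L/(kA) = 0.07/(0.0337×11.8) = 0.176 K/W
R_outer film = 1/(h_o·A) = 1/(8.37×11.8) = 0.01012 K/W
Sum of known resistances R_other = 0.2225 K/W
Total R = ΔT/Q = 34/99.6 = 0.3414 K/W
R_plywood = R_total − R_other = 0.1188 K/W
k = L/(R·A) = 0.16/(0.1188×11.8)

k ≈ 0.114 W/(m·K)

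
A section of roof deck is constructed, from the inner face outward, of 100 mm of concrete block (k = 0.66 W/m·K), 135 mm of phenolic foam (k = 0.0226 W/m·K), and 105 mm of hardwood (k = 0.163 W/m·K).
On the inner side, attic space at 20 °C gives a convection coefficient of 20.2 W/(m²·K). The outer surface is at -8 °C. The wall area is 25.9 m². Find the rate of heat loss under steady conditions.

Treating each layer as a thermal resistance in series:
R_inner film = 1/(h_i·A) = 1/(20.2×25.9) = 0.001911 K/W
R_concrete block = L/(kA) = 0.1/(0.66×25.9) = 0.00585 K/W
R_phenolic foam = L/(kA) = 0.135/(0.0226×25.9) = 0.2306 K/W
R_hardwood = L/(kA) = 0.105/(0.163×25.9) = 0.02487 K/W
R_total = 0.2633 K/W
Q = ΔT / R_total = 28 / 0.2633

Q ≈ 106 W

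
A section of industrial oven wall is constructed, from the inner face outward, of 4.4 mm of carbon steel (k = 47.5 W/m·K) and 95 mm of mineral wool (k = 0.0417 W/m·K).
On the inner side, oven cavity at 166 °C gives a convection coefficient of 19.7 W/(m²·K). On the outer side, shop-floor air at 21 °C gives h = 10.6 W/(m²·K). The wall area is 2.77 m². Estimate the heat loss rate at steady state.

Using the resistance-network approach (series):
R_inner film = 1/(h_i·A) = 1/(19.7×2.77) = 0.01833 K/W
R_carbon steel = L/(kA) = 0.0044/(47.5×2.77) = 3.344×10^-5 K/W
R_mineral wool = L/(kA) = 0.095/(0.0417×2.77) = 0.8224 K/W
R_outer film = 1/(h_o·A) = 1/(10.6×2.77) = 0.03406 K/W
R_total = 0.8749 K/W
Q = ΔT / R_total = 145 / 0.8749

Q ≈ 166 W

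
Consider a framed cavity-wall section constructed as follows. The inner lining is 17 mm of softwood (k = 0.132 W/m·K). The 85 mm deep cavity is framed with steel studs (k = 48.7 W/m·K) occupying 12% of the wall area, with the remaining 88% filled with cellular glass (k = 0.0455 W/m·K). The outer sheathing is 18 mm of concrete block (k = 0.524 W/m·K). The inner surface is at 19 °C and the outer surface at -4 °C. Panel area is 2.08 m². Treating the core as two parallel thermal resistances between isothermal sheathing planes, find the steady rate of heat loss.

Sheathing layers in series; stud and cavity paths in parallel between them.
R_inner = 0.017/(0.132×2.08) = 0.06192 K/W
R_stud  = 0.085/(48.7×0.12×2.08) = 0.006993 K/W
R_cav   = 0.085/(0.0455×0.88×2.08) = 1.021 K/W
1/R_core = 1/R_stud + 1/R_cav → R_core = 0.006945 K/W
R_outer = 0.018/(0.524×2.08) = 0.01651 K/W
R_total = 0.08538 K/W
Q = ΔT/R_total = 23/0.08538

Q ≈ 269 W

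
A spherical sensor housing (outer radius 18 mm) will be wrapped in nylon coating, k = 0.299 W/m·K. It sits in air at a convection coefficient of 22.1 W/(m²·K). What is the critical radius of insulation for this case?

r_cr ≈ 27.1 mm

For a sphere r_cr = 2k/h = 2×0.299/22.1
r_cr = 27.1 mm; since the bare radius (18 mm) is below r_cr, adding a thin layer of insulation will *increase* heat loss.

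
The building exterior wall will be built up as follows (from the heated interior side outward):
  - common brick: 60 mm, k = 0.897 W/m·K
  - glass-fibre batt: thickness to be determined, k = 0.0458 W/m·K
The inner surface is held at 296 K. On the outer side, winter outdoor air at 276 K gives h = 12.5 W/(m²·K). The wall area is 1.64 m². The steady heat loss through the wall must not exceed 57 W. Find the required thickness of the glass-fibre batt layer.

L ≈ 19.6 mm

Model the wall as resistances in series:
R_common brick = L/(kA) = 0.06/(0.897×1.64) = 0.04079 K/W
R_outer film = 1/(h_o·A) = 1/(12.5×1.64) = 0.04878 K/W
Sum of the known resistances R_other = 0.08957 K/W
Required total resistance R_tot = ΔT/Q_allow = 20/57 = 0.3509 K/W
R_glass-fibre batt = R_tot − R_other = 0.2613 K/W
L = R·k·A = 0.2613×0.0458×1.64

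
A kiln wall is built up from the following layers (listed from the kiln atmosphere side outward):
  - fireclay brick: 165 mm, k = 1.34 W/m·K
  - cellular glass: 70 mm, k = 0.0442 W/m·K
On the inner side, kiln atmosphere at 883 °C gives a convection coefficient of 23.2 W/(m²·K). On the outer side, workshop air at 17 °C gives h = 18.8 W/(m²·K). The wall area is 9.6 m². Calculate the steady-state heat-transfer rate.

Series thermal resistances:
R_inner film = 1/(h_i·A) = 1/(23.2×9.6) = 0.00449 K/W
R_fireclay brick = L/(kA) = 0.165/(1.34×9.6) = 0.01283 K/W
R_cellular glass = L/(kA) = 0.07/(0.0442×9.6) = 0.165 K/W
R_outer film = 1/(h_o·A) = 1/(18.8×9.6) = 0.005541 K/W
R_total = 0.1878 K/W
Q = ΔT / R_total = 866 / 0.1878

Q ≈ 4610 W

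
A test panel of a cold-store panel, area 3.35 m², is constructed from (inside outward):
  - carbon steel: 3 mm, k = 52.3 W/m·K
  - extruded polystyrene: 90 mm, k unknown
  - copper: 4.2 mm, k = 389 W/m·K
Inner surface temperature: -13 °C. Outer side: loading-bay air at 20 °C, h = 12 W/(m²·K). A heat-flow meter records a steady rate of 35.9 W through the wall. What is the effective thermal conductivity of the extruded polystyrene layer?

Model the wall as resistances in series:
R_carbon steel = L/(kA) = 0.003/(52.3×3.35) = 1.712×10^-5 K/W
R_copper = L/(kA) = 0.0042/(389×3.35) = 3.223×10^-6 K/W
R_outer film = 1/(h_o·A) = 1/(12×3.35) = 0.02488 K/W
Sum of known resistances R_other = 0.0249 K/W
Total R = ΔT/Q = 33/35.9 = 0.9192 K/W
R_extruded polystyrene = R_total − R_other = 0.8943 K/W
k = L/(R·A) = 0.09/(0.8943×3.35)

k ≈ 0.03 W/(m·K)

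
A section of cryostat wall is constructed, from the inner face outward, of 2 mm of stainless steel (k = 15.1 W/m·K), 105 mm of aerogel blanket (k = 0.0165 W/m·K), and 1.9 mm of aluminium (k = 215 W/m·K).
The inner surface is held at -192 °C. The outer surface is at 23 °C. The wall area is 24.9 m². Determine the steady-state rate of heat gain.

Series thermal resistances:
R_stainless steel = L/(kA) = 0.002/(15.1×24.9) = 5.319×10^-6 K/W
R_aerogel blanket = L/(kA) = 0.105/(0.0165×24.9) = 0.2556 K/W
R_aluminium = L/(kA) = 0.0019/(215×24.9) = 3.549×10^-7 K/W
R_total = 0.2556 K/W
Q = ΔT / R_total = 215 / 0.2556

Q ≈ 841 W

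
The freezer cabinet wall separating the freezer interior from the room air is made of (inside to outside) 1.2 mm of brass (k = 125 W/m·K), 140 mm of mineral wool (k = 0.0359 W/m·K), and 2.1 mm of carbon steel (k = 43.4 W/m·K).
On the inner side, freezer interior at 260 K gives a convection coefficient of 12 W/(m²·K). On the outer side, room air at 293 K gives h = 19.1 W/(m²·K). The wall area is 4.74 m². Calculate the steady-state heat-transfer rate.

Q ≈ 38.8 W

Using the resistance-network approach (series):
R_inner film = 1/(h_i·A) = 1/(12×4.74) = 0.01758 K/W
R_brass = L/(kA) = 0.0012/(125×4.74) = 2.025×10^-6 K/W
R_mineral wool = L/(kA) = 0.14/(0.0359×4.74) = 0.8227 K/W
R_carbon steel = L/(kA) = 0.0021/(43.4×4.74) = 1.021×10^-5 K/W
R_outer film = 1/(h_o·A) = 1/(19.1×4.74) = 0.01105 K/W
R_total = 0.8514 K/W
Q = ΔT / R_total = 33 / 0.8514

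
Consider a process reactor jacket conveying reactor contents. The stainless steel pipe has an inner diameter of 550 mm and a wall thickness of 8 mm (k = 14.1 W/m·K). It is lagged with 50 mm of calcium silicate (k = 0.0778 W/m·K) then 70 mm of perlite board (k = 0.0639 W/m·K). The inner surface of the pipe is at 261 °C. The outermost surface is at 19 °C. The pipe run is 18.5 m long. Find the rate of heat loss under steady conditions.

Q ≈ 5540 W

Cylindrical conduction, so R = ln(r₂/r₁)/(2πkL) per layer, in series:
R_stainless steel pipe wall = ln(283/275)/(2π×14.1×18.5) = 1.75×10^-5 K/W
R_calcium silicate = ln(333/283)/(2π×0.0778×18.5) = 0.01799 K/W
R_perlite board = ln(403/333)/(2π×0.0639×18.5) = 0.02569 K/W
R_total = 0.04369 K/W
Q = ΔT/R_total = 242/0.04369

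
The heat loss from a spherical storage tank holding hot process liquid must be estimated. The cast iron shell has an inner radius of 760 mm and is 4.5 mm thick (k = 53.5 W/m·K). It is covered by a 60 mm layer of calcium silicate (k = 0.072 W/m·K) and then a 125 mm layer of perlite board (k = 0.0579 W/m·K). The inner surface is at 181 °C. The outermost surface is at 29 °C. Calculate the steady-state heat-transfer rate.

Radial (spherical) resistances in series:
R_cast iron shell = (1/0.76 − 1/0.7645)/(4π×53.5) = 1.152×10^-5 K/W
R_calcium silicate = (1/0.7645 − 1/0.8245)/(4π×0.072) = 0.1052 K/W
R_perlite board = (1/0.8245 − 1/0.9495)/(4π×0.0579) = 0.2195 K/W
R_total = 0.3247 K/W
Q = ΔT/R_total = 152/0.3247

Q ≈ 468 W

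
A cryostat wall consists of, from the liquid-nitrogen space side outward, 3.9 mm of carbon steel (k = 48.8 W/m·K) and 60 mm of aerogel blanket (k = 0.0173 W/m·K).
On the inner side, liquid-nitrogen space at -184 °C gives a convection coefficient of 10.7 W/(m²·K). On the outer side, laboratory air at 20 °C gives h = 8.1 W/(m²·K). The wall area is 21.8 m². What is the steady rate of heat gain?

Treating each layer as a thermal resistance in series:
R_inner film = 1/(h_i·A) = 1/(10.7×21.8) = 0.004287 K/W
R_carbon steel = L/(kA) = 0.0039/(48.8×21.8) = 3.666×10^-6 K/W
R_aerogel blanket = L/(kA) = 0.06/(0.0173×21.8) = 0.1591 K/W
R_outer film = 1/(h_o·A) = 1/(8.1×21.8) = 0.005663 K/W
R_total = 0.169 K/W
Q = ΔT / R_total = 204 / 0.169

Q ≈ 1210 W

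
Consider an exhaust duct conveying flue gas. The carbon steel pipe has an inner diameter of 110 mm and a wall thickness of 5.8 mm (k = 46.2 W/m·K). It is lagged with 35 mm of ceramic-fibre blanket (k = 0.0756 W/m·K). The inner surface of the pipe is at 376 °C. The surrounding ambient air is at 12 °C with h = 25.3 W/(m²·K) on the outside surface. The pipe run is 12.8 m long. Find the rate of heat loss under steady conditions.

Radial resistances (cylindrical: R_cond = ln(r_o/r_i)/(2πkL), R_conv = 1/(h·2πrL)):
R_carbon steel pipe wall = ln(60.8/55)/(2π×46.2×12.8) = 2.698×10^-5 K/W
R_ceramic-fibre blanket = ln(95.8/60.8)/(2π×0.0756×12.8) = 0.07478 K/W
R_outer film = 1/(h_o·2πr_oL) = 1/(25.3×2π×0.0958×12.8) = 0.00513 K/W
R_total = 0.07994 K/W
Q = ΔT/R_total = 364/0.07994

Q ≈ 4550 W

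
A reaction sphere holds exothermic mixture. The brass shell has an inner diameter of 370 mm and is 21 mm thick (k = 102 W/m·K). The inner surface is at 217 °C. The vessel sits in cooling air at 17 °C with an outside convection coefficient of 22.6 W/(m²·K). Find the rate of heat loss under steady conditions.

Q ≈ 2400 W

For a spherical shell R = (1/r₁ − 1/r₂)/(4πk); film R = 1/(h·4πr²). In series:
R_brass shell = (1/0.185 − 1/0.206)/(4π×102) = 4.299×10^-4 K/W
R_outer film = 1/(h·4πr_o²) = 1/(22.6×4π×0.206²) = 0.08297 K/W
R_total = 0.0834 K/W
Q = ΔT/R_total = 200/0.0834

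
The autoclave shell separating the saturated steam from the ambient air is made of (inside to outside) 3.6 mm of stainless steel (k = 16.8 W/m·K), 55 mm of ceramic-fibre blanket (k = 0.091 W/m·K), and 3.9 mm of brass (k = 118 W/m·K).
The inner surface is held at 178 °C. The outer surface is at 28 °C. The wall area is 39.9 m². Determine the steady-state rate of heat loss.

Q ≈ 9900 W

Treating each layer as a thermal resistance in series:
R_stainless steel = L/(kA) = 0.0036/(16.8×39.9) = 5.371×10^-6 K/W
R_ceramic-fibre blanket = L/(kA) = 0.055/(0.091×39.9) = 0.01515 K/W
R_brass = L/(kA) = 0.0039/(118×39.9) = 8.283×10^-7 K/W
R_total = 0.01515 K/W
Q = ΔT / R_total = 150 / 0.01515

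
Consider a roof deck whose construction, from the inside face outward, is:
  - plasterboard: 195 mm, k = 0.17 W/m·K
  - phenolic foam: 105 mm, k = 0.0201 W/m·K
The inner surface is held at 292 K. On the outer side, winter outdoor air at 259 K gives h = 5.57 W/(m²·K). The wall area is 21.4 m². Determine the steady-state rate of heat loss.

Model the wall as resistances in series:
R_plasterboard = L/(kA) = 0.195/(0.17×21.4) = 0.0536 K/W
R_phenolic foam = L/(kA) = 0.105/(0.0201×21.4) = 0.2441 K/W
R_outer film = 1/(h_o·A) = 1/(5.57×21.4) = 0.008389 K/W
R_total = 0.3061 K/W
Q = ΔT / R_total = 33 / 0.3061

Q ≈ 108 W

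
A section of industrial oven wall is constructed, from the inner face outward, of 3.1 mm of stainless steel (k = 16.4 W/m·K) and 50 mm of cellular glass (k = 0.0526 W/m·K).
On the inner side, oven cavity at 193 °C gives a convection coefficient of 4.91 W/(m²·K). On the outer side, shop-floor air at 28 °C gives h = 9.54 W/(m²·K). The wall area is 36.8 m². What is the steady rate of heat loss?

Model the wall as resistances in series:
R_inner film = 1/(h_i·A) = 1/(4.91×36.8) = 0.005534 K/W
R_stainless steel = L/(kA) = 0.0031/(16.4×36.8) = 5.137×10^-6 K/W
R_cellular glass = L/(kA) = 0.05/(0.0526×36.8) = 0.02583 K/W
R_outer film = 1/(h_o·A) = 1/(9.54×36.8) = 0.002848 K/W
R_total = 0.03422 K/W
Q = ΔT / R_total = 165 / 0.03422

Q ≈ 4820 W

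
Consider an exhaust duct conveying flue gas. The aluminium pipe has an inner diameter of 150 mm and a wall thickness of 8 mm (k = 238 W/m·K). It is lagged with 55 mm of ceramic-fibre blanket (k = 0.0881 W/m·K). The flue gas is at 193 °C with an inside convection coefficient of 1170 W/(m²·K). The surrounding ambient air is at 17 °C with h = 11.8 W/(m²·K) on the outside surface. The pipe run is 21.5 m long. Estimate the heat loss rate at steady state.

Q ≈ 3720 W

For a radial system each layer contributes R = ln(r_out/r_in)/(2πkL); films add R = 1/(hA).
R_inner film = 1/(h_i·2πr₁L) = 1/(1170×2π×0.075×21.5) = 8.436×10^-5 K/W
R_aluminium pipe wall = ln(83/75)/(2π×238×21.5) = 3.152×10^-6 K/W
R_ceramic-fibre blanket = ln(138/83)/(2π×0.0881×21.5) = 0.04272 K/W
R_outer film = 1/(h_o·2πr_oL) = 1/(11.8×2π×0.138×21.5) = 0.004546 K/W
R_total = 0.04735 K/W
Q = ΔT/R_total = 176/0.04735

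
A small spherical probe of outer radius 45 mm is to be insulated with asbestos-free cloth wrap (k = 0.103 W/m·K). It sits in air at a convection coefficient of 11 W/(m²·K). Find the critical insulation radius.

For a sphere r_cr = 2k/h = 2×0.103/11
r_cr = 18.7 mm; since the bare radius (45 mm) is above r_cr, any added insulation will reduce heat loss.

r_cr ≈ 18.7 mm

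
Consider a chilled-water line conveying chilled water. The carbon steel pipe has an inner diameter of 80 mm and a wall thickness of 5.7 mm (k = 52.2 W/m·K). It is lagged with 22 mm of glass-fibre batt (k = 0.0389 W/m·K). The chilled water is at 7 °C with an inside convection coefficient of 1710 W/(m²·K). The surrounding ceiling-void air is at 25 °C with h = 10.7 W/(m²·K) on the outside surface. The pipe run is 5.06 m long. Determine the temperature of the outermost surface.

Radial resistances (cylindrical: R_cond = ln(r_o/r_i)/(2πkL), R_conv = 1/(h·2πrL)):
R_inner film = 1/(h_i·2πr₁L) = 1/(1710×2π×0.04×5.06) = 4.598×10^-4 K/W
R_carbon steel pipe wall = ln(45.7/40)/(2π×52.2×5.06) = 8.027×10^-5 K/W
R_glass-fibre batt = ln(67.7/45.7)/(2π×0.0389×5.06) = 0.3178 K/W
R_outer film = 1/(h_o·2πr_oL) = 1/(10.7×2π×0.0677×5.06) = 0.04342 K/W
R_total = 0.3617 K/W
Q = ΔT/R_total = 18/0.3617
Q = 49.8 W
T_interface = T_inner + Q·ΣR(inner→interface) = 7 + 49.8×0.3183

T ≈ 22.8 °C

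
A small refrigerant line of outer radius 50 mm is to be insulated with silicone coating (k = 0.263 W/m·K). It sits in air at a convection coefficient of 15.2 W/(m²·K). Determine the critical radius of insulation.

r_cr ≈ 17.3 mm

For a cylinder r_cr = k/h = 0.263/15.2
r_cr = 17.3 mm; since the bare radius (50 mm) is above r_cr, any added insulation will reduce heat loss.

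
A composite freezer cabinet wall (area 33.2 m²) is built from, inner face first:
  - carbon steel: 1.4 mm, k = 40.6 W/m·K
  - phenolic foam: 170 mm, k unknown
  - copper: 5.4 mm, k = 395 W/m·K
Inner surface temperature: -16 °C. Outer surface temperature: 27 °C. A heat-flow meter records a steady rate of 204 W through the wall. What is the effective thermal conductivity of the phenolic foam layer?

k ≈ 0.0243 W/(m·K)

Series thermal resistances:
R_carbon steel = L/(kA) = 0.0014/(40.6×33.2) = 1.039×10^-6 K/W
R_copper = L/(kA) = 0.0054/(395×33.2) = 4.118×10^-7 K/W
Sum of known resistances R_other = 1.45×10^-6 K/W
Total R = ΔT/Q = 43/204 = 0.2108 K/W
R_phenolic foam = R_total − R_other = 0.2108 K/W
k = L/(R·A) = 0.17/(0.2108×33.2)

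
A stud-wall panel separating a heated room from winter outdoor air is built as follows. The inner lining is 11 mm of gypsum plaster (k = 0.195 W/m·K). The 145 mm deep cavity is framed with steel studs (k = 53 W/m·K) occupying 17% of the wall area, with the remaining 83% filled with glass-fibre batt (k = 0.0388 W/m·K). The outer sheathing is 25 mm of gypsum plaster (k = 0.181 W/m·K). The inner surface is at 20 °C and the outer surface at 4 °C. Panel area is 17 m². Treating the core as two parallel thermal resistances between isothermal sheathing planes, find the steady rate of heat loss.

Sheathing layers in series; stud and cavity paths in parallel between them.
R_inner = 0.011/(0.195×17) = 0.003318 K/W
R_stud  = 0.145/(53×0.17×17) = 9.467×10^-4 K/W
R_cav   = 0.145/(0.0388×0.83×17) = 0.2649 K/W
1/R_core = 1/R_stud + 1/R_cav → R_core = 9.433×10^-4 K/W
R_outer = 0.025/(0.181×17) = 0.008125 K/W
R_total = 0.01239 K/W
Q = ΔT/R_total = 16/0.01239

Q ≈ 1290 W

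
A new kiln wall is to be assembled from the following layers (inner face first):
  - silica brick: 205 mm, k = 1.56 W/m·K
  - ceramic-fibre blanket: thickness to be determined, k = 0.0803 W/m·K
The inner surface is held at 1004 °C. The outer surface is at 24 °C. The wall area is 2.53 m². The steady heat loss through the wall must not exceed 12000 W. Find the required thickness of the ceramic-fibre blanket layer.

Series thermal resistances:
R_silica brick = L/(kA) = 0.205/(1.56×2.53) = 0.05194 K/W
Sum of the known resistances R_other = 0.05194 K/W
Required total resistance R_tot = ΔT/Q_allow = 980/12000 = 0.08167 K/W
R_ceramic-fibre blanket = R_tot − R_other = 0.02973 K/W
L = R·k·A = 0.02973×0.0803×2.53

L ≈ 6.04 mm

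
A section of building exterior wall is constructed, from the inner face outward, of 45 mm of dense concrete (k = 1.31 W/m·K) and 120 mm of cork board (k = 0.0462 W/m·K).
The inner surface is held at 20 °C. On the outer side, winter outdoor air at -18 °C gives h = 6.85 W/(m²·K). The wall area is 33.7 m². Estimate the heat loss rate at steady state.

Q ≈ 461 W

Series thermal resistances:
R_dense concrete = L/(kA) = 0.045/(1.31×33.7) = 0.001019 K/W
R_cork board = L/(kA) = 0.12/(0.0462×33.7) = 0.07707 K/W
R_outer film = 1/(h_o·A) = 1/(6.85×33.7) = 0.004332 K/W
R_total = 0.08243 K/W
Q = ΔT / R_total = 38 / 0.08243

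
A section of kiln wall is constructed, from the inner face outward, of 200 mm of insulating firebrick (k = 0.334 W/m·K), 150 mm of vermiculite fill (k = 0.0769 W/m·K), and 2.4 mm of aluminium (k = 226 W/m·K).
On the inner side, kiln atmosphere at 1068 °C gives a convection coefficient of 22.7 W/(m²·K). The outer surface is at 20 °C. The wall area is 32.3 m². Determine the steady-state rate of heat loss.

Q ≈ 13100 W

Series thermal resistances:
R_inner film = 1/(h_i·A) = 1/(22.7×32.3) = 0.001364 K/W
R_insulating firebrick = L/(kA) = 0.2/(0.334×32.3) = 0.01854 K/W
R_vermiculite fill = L/(kA) = 0.15/(0.0769×32.3) = 0.06039 K/W
R_aluminium = L/(kA) = 0.0024/(226×32.3) = 3.288×10^-7 K/W
R_total = 0.08029 K/W
Q = ΔT / R_total = 1048 / 0.08029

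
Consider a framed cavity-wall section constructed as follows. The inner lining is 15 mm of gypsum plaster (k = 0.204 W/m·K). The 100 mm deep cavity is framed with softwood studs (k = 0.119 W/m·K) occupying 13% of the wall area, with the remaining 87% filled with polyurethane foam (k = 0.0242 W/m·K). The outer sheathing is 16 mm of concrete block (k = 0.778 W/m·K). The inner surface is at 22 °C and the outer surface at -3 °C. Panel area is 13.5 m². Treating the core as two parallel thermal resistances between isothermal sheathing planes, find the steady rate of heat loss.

Sheathing layers in series; stud and cavity paths in parallel between them.
R_inner = 0.015/(0.204×13.5) = 0.005447 K/W
R_stud  = 0.1/(0.119×0.13×13.5) = 0.4788 K/W
R_cav   = 0.1/(0.0242×0.87×13.5) = 0.3518 K/W
1/R_core = 1/R_stud + 1/R_cav → R_core = 0.2028 K/W
R_outer = 0.016/(0.778×13.5) = 0.001523 K/W
R_total = 0.2098 K/W
Q = ΔT/R_total = 25/0.2098

Q ≈ 119 W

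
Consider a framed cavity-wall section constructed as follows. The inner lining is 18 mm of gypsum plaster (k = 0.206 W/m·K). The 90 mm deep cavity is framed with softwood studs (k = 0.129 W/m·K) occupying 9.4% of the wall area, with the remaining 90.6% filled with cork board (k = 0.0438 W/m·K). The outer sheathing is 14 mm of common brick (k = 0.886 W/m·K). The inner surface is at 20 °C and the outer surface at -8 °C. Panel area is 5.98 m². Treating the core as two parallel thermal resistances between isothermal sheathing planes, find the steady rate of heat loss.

Q ≈ 91 W

Sheathing layers in series; stud and cavity paths in parallel between them.
R_inner = 0.018/(0.206×5.98) = 0.01461 K/W
R_stud  = 0.09/(0.129×0.094×5.98) = 1.241 K/W
R_cav   = 0.09/(0.0438×0.906×5.98) = 0.3793 K/W
1/R_core = 1/R_stud + 1/R_cav → R_core = 0.2905 K/W
R_outer = 0.014/(0.886×5.98) = 0.002642 K/W
R_total = 0.3077 K/W
Q = ΔT/R_total = 28/0.3077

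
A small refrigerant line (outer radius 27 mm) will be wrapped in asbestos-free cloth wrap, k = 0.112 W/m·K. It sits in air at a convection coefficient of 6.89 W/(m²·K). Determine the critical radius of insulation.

r_cr ≈ 16.3 mm

For a cylinder r_cr = k/h = 0.112/6.89
r_cr = 16.3 mm; since the bare radius (27 mm) is above r_cr, any added insulation will reduce heat loss.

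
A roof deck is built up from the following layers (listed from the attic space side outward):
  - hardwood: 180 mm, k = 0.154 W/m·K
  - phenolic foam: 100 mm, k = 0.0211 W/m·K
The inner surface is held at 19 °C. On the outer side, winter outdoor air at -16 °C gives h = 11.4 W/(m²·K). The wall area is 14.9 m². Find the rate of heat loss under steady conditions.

Model the wall as resistances in series:
R_hardwood = L/(kA) = 0.18/(0.154×14.9) = 0.07845 K/W
R_phenolic foam = L/(kA) = 0.1/(0.0211×14.9) = 0.3181 K/W
R_outer film = 1/(h_o·A) = 1/(11.4×14.9) = 0.005887 K/W
R_total = 0.4024 K/W
Q = ΔT / R_total = 35 / 0.4024

Q ≈ 87 W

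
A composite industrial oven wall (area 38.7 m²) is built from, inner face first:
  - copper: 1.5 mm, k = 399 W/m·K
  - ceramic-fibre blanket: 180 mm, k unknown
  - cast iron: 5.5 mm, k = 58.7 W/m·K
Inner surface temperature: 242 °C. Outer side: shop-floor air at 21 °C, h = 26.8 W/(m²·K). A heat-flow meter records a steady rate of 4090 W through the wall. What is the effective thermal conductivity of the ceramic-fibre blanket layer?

Treating each layer as a thermal resistance in series:
R_copper = L/(kA) = 0.0015/(399×38.7) = 9.714×10^-8 K/W
R_cast iron = L/(kA) = 0.0055/(58.7×38.7) = 2.421×10^-6 K/W
R_outer film = 1/(h_o·A) = 1/(26.8×38.7) = 9.642×10^-4 K/W
Sum of known resistances R_other = 9.667×10^-4 K/W
Total R = ΔT/Q = 221/4090 = 0.05403 K/W
R_ceramic-fibre blanket = R_total − R_other = 0.05307 K/W
k = L/(R·A) = 0.18/(0.05307×38.7)

k ≈ 0.0876 W/(m·K)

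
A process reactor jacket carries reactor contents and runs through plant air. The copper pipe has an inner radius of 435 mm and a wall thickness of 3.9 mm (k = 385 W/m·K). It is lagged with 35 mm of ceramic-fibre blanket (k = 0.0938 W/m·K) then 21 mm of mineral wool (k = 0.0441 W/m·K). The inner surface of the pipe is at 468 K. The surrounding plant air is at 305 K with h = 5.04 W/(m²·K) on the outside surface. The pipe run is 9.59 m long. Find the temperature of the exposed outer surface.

T ≈ 335 K

Per-layer cylindrical resistances, series-summed:
R_copper pipe wall = ln(438.9/435)/(2π×385×9.59) = 3.847×10^-7 K/W
R_ceramic-fibre blanket = ln(473.9/438.9)/(2π×0.0938×9.59) = 0.01357 K/W
R_mineral wool = ln(494.9/473.9)/(2π×0.0441×9.59) = 0.01632 K/W
R_outer film = 1/(h_o·2πr_oL) = 1/(5.04×2π×0.4949×9.59) = 0.006654 K/W
R_total = 0.03655 K/W
Q = ΔT/R_total = 163/0.03655
Q = 4460 W
T_interface = T_inner − Q·ΣR(inner→interface) = 468 − 4460×0.02989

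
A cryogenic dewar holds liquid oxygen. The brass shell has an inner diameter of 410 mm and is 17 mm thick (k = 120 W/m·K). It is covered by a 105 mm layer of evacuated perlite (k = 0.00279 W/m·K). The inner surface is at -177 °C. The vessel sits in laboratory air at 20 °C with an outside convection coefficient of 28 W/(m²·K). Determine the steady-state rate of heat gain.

Q ≈ 4.77 W

Spherical conduction: R = (1/r_in − 1/r_out)/(4πk) per layer; series-sum.
R_brass shell = (1/0.205 − 1/0.222)/(4π×120) = 2.477×10^-4 K/W
R_evacuated perlite = (1/0.222 − 1/0.327)/(4π×0.00279) = 41.25 K/W
R_outer film = 1/(h·4πr_o²) = 1/(28×4π×0.327²) = 0.02658 K/W
R_total = 41.28 K/W
Q = ΔT/R_total = 197/41.28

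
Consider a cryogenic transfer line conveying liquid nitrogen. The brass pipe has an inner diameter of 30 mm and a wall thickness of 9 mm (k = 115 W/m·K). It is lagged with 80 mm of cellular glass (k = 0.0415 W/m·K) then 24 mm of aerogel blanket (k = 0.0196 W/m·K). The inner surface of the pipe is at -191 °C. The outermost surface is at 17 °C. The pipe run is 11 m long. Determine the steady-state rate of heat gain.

For a radial system each layer contributes R = ln(r_out/r_in)/(2πkL); films add R = 1/(hA).
R_brass pipe wall = ln(24/15)/(2π×115×11) = 5.913×10^-5 K/W
R_cellular glass = ln(104/24)/(2π×0.0415×11) = 0.5112 K/W
R_aerogel blanket = ln(128/104)/(2π×0.0196×11) = 0.1533 K/W
R_total = 0.6646 K/W
Q = ΔT/R_total = 208/0.6646

Q ≈ 313 W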